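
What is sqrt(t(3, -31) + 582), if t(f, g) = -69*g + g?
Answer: sqrt(2690) ≈ 51.865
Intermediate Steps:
t(f, g) = -68*g
sqrt(t(3, -31) + 582) = sqrt(-68*(-31) + 582) = sqrt(2108 + 582) = sqrt(2690)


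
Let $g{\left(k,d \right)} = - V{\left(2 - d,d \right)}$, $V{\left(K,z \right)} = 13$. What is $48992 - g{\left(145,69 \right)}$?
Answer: $49005$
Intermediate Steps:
$g{\left(k,d \right)} = -13$ ($g{\left(k,d \right)} = \left(-1\right) 13 = -13$)
$48992 - g{\left(145,69 \right)} = 48992 - -13 = 48992 + 13 = 49005$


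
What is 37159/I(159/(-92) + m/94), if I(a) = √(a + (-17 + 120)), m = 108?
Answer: 74318*√478739227/442867 ≈ 3671.7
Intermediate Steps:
I(a) = √(103 + a) (I(a) = √(a + 103) = √(103 + a))
37159/I(159/(-92) + m/94) = 37159/(√(103 + (159/(-92) + 108/94))) = 37159/(√(103 + (159*(-1/92) + 108*(1/94)))) = 37159/(√(103 + (-159/92 + 54/47))) = 37159/(√(103 - 2505/4324)) = 37159/(√(442867/4324)) = 37159/((√478739227/2162)) = 37159*(2*√478739227/442867) = 74318*√478739227/442867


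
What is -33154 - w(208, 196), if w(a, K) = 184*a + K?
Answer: -71622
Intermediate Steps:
w(a, K) = K + 184*a
-33154 - w(208, 196) = -33154 - (196 + 184*208) = -33154 - (196 + 38272) = -33154 - 1*38468 = -33154 - 38468 = -71622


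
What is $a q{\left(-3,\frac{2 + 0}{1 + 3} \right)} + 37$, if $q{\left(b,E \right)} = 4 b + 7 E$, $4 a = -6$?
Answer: $\frac{199}{4} \approx 49.75$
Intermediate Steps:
$a = - \frac{3}{2}$ ($a = \frac{1}{4} \left(-6\right) = - \frac{3}{2} \approx -1.5$)
$a q{\left(-3,\frac{2 + 0}{1 + 3} \right)} + 37 = - \frac{3 \left(4 \left(-3\right) + 7 \frac{2 + 0}{1 + 3}\right)}{2} + 37 = - \frac{3 \left(-12 + 7 \cdot \frac{2}{4}\right)}{2} + 37 = - \frac{3 \left(-12 + 7 \cdot 2 \cdot \frac{1}{4}\right)}{2} + 37 = - \frac{3 \left(-12 + 7 \cdot \frac{1}{2}\right)}{2} + 37 = - \frac{3 \left(-12 + \frac{7}{2}\right)}{2} + 37 = \left(- \frac{3}{2}\right) \left(- \frac{17}{2}\right) + 37 = \frac{51}{4} + 37 = \frac{199}{4}$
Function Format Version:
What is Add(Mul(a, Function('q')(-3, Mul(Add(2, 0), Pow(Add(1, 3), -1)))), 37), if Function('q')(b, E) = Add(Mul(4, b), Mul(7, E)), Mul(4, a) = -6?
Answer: Rational(199, 4) ≈ 49.750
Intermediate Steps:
a = Rational(-3, 2) (a = Mul(Rational(1, 4), -6) = Rational(-3, 2) ≈ -1.5000)
Add(Mul(a, Function('q')(-3, Mul(Add(2, 0), Pow(Add(1, 3), -1)))), 37) = Add(Mul(Rational(-3, 2), Add(Mul(4, -3), Mul(7, Mul(Add(2, 0), Pow(Add(1, 3), -1))))), 37) = Add(Mul(Rational(-3, 2), Add(-12, Mul(7, Mul(2, Pow(4, -1))))), 37) = Add(Mul(Rational(-3, 2), Add(-12, Mul(7, Mul(2, Rational(1, 4))))), 37) = Add(Mul(Rational(-3, 2), Add(-12, Mul(7, Rational(1, 2)))), 37) = Add(Mul(Rational(-3, 2), Add(-12, Rational(7, 2))), 37) = Add(Mul(Rational(-3, 2), Rational(-17, 2)), 37) = Add(Rational(51, 4), 37) = Rational(199, 4)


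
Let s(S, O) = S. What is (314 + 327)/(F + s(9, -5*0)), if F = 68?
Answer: 641/77 ≈ 8.3247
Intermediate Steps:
(314 + 327)/(F + s(9, -5*0)) = (314 + 327)/(68 + 9) = 641/77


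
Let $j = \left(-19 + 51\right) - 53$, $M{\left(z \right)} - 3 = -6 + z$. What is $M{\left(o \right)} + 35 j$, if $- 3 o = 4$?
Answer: $- \frac{2218}{3} \approx -739.33$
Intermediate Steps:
$o = - \frac{4}{3}$ ($o = \left(- \frac{1}{3}\right) 4 = - \frac{4}{3} \approx -1.3333$)
$M{\left(z \right)} = -3 + z$ ($M{\left(z \right)} = 3 + \left(-6 + z\right) = -3 + z$)
$j = -21$ ($j = 32 - 53 = -21$)
$M{\left(o \right)} + 35 j = \left(-3 - \frac{4}{3}\right) + 35 \left(-21\right) = - \frac{13}{3} - 735 = - \frac{2218}{3}$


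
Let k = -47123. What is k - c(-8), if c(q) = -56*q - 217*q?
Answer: -49307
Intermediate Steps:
c(q) = -273*q
k - c(-8) = -47123 - (-273)*(-8) = -47123 - 1*2184 = -47123 - 2184 = -49307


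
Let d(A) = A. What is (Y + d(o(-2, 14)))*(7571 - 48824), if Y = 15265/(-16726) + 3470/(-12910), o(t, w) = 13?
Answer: -10527824220513/21593266 ≈ -4.8755e+5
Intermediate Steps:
Y = -25511037/21593266 (Y = 15265*(-1/16726) + 3470*(-1/12910) = -15265/16726 - 347/1291 = -25511037/21593266 ≈ -1.1814)
(Y + d(o(-2, 14)))*(7571 - 48824) = (-25511037/21593266 + 13)*(7571 - 48824) = (255201421/21593266)*(-41253) = -10527824220513/21593266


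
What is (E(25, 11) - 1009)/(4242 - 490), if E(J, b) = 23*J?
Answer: -31/268 ≈ -0.11567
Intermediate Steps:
(E(25, 11) - 1009)/(4242 - 490) = (23*25 - 1009)/(4242 - 490) = (575 - 1009)/3752 = -434*1/3752 = -31/268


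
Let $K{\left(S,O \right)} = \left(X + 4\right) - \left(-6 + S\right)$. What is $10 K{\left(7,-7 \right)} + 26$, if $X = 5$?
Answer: $106$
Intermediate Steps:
$K{\left(S,O \right)} = 15 - S$ ($K{\left(S,O \right)} = \left(5 + 4\right) - \left(-6 + S\right) = 9 - \left(-6 + S\right) = 15 - S$)
$10 K{\left(7,-7 \right)} + 26 = 10 \left(15 - 7\right) + 26 = 10 \cdot 8 + 26 = 80 + 26 = 106$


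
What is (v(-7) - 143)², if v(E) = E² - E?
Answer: 7569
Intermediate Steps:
(v(-7) - 143)² = (-7*(-1 - 7) - 143)² = (-7*(-8) - 143)² = (56 - 143)² = (-87)² = 7569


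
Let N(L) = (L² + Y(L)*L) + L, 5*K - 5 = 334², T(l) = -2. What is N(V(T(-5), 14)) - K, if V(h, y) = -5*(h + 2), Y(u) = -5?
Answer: -111561/5 ≈ -22312.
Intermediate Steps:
V(h, y) = -10 - 5*h (V(h, y) = -5*(2 + h) = -10 - 5*h)
K = 111561/5 (K = 1 + (⅕)*334² = 1 + (⅕)*111556 = 1 + 111556/5 = 111561/5 ≈ 22312.)
N(L) = L² - 4*L (N(L) = (L² - 5*L) + L = L² - 4*L)
N(V(T(-5), 14)) - K = (-10 - 5*(-2))*(-4 + (-10 - 5*(-2))) - 1*111561/5 = (-10 + 10)*(-4 + (-10 + 10)) - 111561/5 = 0*(-4 + 0) - 111561/5 = 0*(-4) - 111561/5 = 0 - 111561/5 = -111561/5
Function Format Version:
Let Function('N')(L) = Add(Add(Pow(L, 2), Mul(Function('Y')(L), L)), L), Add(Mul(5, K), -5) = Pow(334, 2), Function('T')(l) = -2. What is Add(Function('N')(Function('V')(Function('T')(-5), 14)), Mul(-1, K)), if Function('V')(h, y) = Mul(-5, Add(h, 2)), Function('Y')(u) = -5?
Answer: Rational(-111561, 5) ≈ -22312.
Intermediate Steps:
Function('V')(h, y) = Add(-10, Mul(-5, h)) (Function('V')(h, y) = Mul(-5, Add(2, h)) = Add(-10, Mul(-5, h)))
K = Rational(111561, 5) (K = Add(1, Mul(Rational(1, 5), Pow(334, 2))) = Add(1, Mul(Rational(1, 5), 111556)) = Add(1, Rational(111556, 5)) = Rational(111561, 5) ≈ 22312.)
Function('N')(L) = Add(Pow(L, 2), Mul(-4, L)) (Function('N')(L) = Add(Add(Pow(L, 2), Mul(-5, L)), L) = Add(Pow(L, 2), Mul(-4, L)))
Add(Function('N')(Function('V')(Function('T')(-5), 14)), Mul(-1, K)) = Add(Mul(Add(-10, Mul(-5, -2)), Add(-4, Add(-10, Mul(-5, -2)))), Mul(-1, Rational(111561, 5))) = Add(Mul(Add(-10, 10), Add(-4, Add(-10, 10))), Rational(-111561, 5)) = Add(Mul(0, Add(-4, 0)), Rational(-111561, 5)) = Add(Mul(0, -4), Rational(-111561, 5)) = Add(0, Rational(-111561, 5)) = Rational(-111561, 5)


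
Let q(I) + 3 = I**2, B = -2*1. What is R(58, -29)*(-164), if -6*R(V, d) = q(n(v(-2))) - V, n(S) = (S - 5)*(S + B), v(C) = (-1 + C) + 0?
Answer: 42066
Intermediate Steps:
B = -2
v(C) = -1 + C
n(S) = (-5 + S)*(-2 + S) (n(S) = (S - 5)*(S - 2) = (-5 + S)*(-2 + S))
q(I) = -3 + I**2
R(V, d) = -1597/6 + V/6 (R(V, d) = -((-3 + (10 + (-1 - 2)**2 - 7*(-1 - 2))**2) - V)/6 = -((-3 + (10 + (-3)**2 - 7*(-3))**2) - V)/6 = -((-3 + (10 + 9 + 21)**2) - V)/6 = -((-3 + 40**2) - V)/6 = -((-3 + 1600) - V)/6 = -(1597 - V)/6 = -1597/6 + V/6)
R(58, -29)*(-164) = (-1597/6 + (1/6)*58)*(-164) = (-1597/6 + 29/3)*(-164) = -513/2*(-164) = 42066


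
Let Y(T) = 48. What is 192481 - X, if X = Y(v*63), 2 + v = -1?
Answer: 192433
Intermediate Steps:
v = -3 (v = -2 - 1 = -3)
X = 48
192481 - X = 192481 - 1*48 = 192481 - 48 = 192433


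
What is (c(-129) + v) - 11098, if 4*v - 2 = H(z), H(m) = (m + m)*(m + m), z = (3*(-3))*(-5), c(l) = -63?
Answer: -18271/2 ≈ -9135.5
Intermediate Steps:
z = 45 (z = -9*(-5) = 45)
H(m) = 4*m**2 (H(m) = (2*m)*(2*m) = 4*m**2)
v = 4051/2 (v = 1/2 + (4*45**2)/4 = 1/2 + (4*2025)/4 = 1/2 + (1/4)*8100 = 1/2 + 2025 = 4051/2 ≈ 2025.5)
(c(-129) + v) - 11098 = (-63 + 4051/2) - 11098 = 3925/2 - 11098 = -18271/2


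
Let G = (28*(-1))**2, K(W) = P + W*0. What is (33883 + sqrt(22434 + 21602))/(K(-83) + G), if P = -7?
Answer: 33883/777 + 2*sqrt(11009)/777 ≈ 43.878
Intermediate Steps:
K(W) = -7 (K(W) = -7 + W*0 = -7 + 0 = -7)
G = 784 (G = (-28)**2 = 784)
(33883 + sqrt(22434 + 21602))/(K(-83) + G) = (33883 + sqrt(22434 + 21602))/(-7 + 784) = (33883 + sqrt(44036))/777 = (33883 + 2*sqrt(11009))*(1/777) = 33883/777 + 2*sqrt(11009)/777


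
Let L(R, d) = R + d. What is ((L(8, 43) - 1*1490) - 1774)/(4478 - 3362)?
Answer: -357/124 ≈ -2.8790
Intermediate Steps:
((L(8, 43) - 1*1490) - 1774)/(4478 - 3362) = (((8 + 43) - 1*1490) - 1774)/(4478 - 3362) = ((51 - 1490) - 1774)/1116 = (-1439 - 1774)*(1/1116) = -3213*1/1116 = -357/124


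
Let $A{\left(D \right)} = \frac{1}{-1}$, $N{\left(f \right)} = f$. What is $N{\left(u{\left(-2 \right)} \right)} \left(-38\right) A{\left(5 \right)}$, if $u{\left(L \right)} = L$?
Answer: $-76$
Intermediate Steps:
$A{\left(D \right)} = -1$
$N{\left(u{\left(-2 \right)} \right)} \left(-38\right) A{\left(5 \right)} = \left(-2\right) \left(-38\right) \left(-1\right) = 76 \left(-1\right) = -76$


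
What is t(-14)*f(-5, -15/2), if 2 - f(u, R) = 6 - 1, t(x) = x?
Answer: 42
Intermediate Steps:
f(u, R) = -3 (f(u, R) = 2 - (6 - 1) = 2 - 1*5 = 2 - 5 = -3)
t(-14)*f(-5, -15/2) = -14*(-3) = 42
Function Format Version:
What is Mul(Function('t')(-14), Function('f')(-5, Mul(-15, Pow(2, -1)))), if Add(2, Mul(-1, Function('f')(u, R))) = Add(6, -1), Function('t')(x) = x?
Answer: 42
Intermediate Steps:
Function('f')(u, R) = -3 (Function('f')(u, R) = Add(2, Mul(-1, Add(6, -1))) = Add(2, Mul(-1, 5)) = Add(2, -5) = -3)
Mul(Function('t')(-14), Function('f')(-5, Mul(-15, Pow(2, -1)))) = Mul(-14, -3) = 42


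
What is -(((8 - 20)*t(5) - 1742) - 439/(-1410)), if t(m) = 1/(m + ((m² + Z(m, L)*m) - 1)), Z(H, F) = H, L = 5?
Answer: 7368283/4230 ≈ 1741.9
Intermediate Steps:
t(m) = 1/(-1 + m + 2*m²) (t(m) = 1/(m + ((m² + m*m) - 1)) = 1/(m + ((m² + m²) - 1)) = 1/(m + (2*m² - 1)) = 1/(m + (-1 + 2*m²)) = 1/(-1 + m + 2*m²))
-(((8 - 20)*t(5) - 1742) - 439/(-1410)) = -(((8 - 20)/(-1 + 5 + 2*5²) - 1742) - 439/(-1410)) = -((-12/(-1 + 5 + 2*25) - 1742) - 439*(-1/1410)) = -((-12/(-1 + 5 + 50) - 1742) + 439/1410) = -((-12/54 - 1742) + 439/1410) = -((-12*1/54 - 1742) + 439/1410) = -((-2/9 - 1742) + 439/1410) = -(-15680/9 + 439/1410) = -1*(-7368283/4230) = 7368283/4230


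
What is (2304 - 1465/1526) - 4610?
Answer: -3520421/1526 ≈ -2307.0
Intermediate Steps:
(2304 - 1465/1526) - 4610 = 3514439/1526 - 4610 = -3520421/1526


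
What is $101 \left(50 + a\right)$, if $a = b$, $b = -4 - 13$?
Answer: $3333$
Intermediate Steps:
$b = -17$ ($b = -4 - 13 = -17$)
$a = -17$
$101 \left(50 + a\right) = 101 \left(50 - 17\right) = 101 \cdot 33 = 3333$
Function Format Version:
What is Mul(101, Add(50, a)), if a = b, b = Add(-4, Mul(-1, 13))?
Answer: 3333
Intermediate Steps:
b = -17 (b = Add(-4, -13) = -17)
a = -17
Mul(101, Add(50, a)) = Mul(101, Add(50, -17)) = Mul(101, 33) = 3333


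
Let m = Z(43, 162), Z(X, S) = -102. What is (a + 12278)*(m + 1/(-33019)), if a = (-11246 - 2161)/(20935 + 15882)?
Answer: -1522395048023141/1215660523 ≈ -1.2523e+6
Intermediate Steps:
a = -13407/36817 ≈ -0.36415
m = -102
(a + 12278)*(m + 1/(-33019)) = (-13407/36817 + 12278)*(-102 + 1/(-33019)) = 452025719*(-102 - 1/33019)/36817 = (452025719/36817)*(-3367939/33019) = -1522395048023141/1215660523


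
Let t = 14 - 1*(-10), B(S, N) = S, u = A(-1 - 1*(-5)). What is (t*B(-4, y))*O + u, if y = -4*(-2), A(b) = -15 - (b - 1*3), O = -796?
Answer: 76400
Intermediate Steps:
A(b) = -12 - b (A(b) = -15 - (b - 3) = -15 - (-3 + b) = -15 + (3 - b) = -12 - b)
u = -16 (u = -12 - (-1 - 1*(-5)) = -12 - (-1 + 5) = -12 - 1*4 = -12 - 4 = -16)
y = 8
t = 24 (t = 14 + 10 = 24)
(t*B(-4, y))*O + u = (24*(-4))*(-796) - 16 = -96*(-796) - 16 = 76416 - 16 = 76400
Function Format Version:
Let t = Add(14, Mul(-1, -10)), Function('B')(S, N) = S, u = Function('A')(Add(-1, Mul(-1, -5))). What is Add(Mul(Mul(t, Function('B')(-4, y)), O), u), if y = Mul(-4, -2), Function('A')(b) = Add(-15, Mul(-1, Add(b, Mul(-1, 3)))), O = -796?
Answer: 76400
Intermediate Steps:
Function('A')(b) = Add(-12, Mul(-1, b)) (Function('A')(b) = Add(-15, Mul(-1, Add(b, -3))) = Add(-15, Mul(-1, Add(-3, b))) = Add(-15, Add(3, Mul(-1, b))) = Add(-12, Mul(-1, b)))
u = -16 (u = Add(-12, Mul(-1, Add(-1, Mul(-1, -5)))) = Add(-12, Mul(-1, Add(-1, 5))) = Add(-12, Mul(-1, 4)) = Add(-12, -4) = -16)
y = 8
t = 24 (t = Add(14, 10) = 24)
Add(Mul(Mul(t, Function('B')(-4, y)), O), u) = Add(Mul(Mul(24, -4), -796), -16) = Add(Mul(-96, -796), -16) = Add(76416, -16) = 76400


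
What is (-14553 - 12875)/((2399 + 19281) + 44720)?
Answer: -6857/16600 ≈ -0.41307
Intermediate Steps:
(-14553 - 12875)/((2399 + 19281) + 44720) = -27428/(21680 + 44720) = -27428/66400 = -27428*1/66400 = -6857/16600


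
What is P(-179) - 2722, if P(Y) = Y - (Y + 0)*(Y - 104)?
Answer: -53558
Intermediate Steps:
P(Y) = Y - Y*(-104 + Y)
P(-179) - 2722 = -179*(105 - 1*(-179)) - 2722 = -179*(105 + 179) - 2722 = -179*284 - 2722 = -50836 - 2722 = -53558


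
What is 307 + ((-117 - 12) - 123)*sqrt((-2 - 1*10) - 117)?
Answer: 307 - 252*I*sqrt(129) ≈ 307.0 - 2862.2*I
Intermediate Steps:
307 + ((-117 - 12) - 123)*sqrt((-2 - 1*10) - 117) = 307 + (-129 - 123)*sqrt((-2 - 10) - 117) = 307 - 252*sqrt(-12 - 117) = 307 - 252*I*sqrt(129)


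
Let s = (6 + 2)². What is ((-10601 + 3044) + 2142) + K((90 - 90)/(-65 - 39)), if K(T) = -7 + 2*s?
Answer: -5294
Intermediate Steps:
s = 64 (s = 8² = 64)
K(T) = 121 (K(T) = -7 + 2*64 = -7 + 128 = 121)
((-10601 + 3044) + 2142) + K((90 - 90)/(-65 - 39)) = ((-10601 + 3044) + 2142) + 121 = (-7557 + 2142) + 121 = -5415 + 121 = -5294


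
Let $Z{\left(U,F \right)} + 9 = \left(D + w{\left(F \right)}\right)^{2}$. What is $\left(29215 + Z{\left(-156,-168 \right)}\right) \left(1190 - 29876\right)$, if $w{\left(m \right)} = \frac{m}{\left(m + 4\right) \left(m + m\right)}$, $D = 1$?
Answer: $- \frac{45068649656919}{53792} \approx -8.3783 \cdot 10^{8}$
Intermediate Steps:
$w{\left(m \right)} = \frac{1}{2 \left(4 + m\right)}$ ($w{\left(m \right)} = \frac{m}{\left(4 + m\right) 2 m} = \frac{m}{2 m \left(4 + m\right)} = m \frac{1}{2 m \left(4 + m\right)} = \frac{1}{2 \left(4 + m\right)}$)
$Z{\left(U,F \right)} = -9 + \left(1 + \frac{1}{2 \left(4 + F\right)}\right)^{2}$
$\left(29215 + Z{\left(-156,-168 \right)}\right) \left(1190 - 29876\right) = \left(29215 - \left(9 - \frac{\left(9 + 2 \left(-168\right)\right)^{2}}{4 \left(4 - 168\right)^{2}}\right)\right) \left(1190 - 29876\right) = \left(29215 - \left(9 - \frac{\left(9 - 336\right)^{2}}{4 \cdot 26896}\right)\right) \left(-28686\right) = \left(29215 - \left(9 - \frac{\left(-327\right)^{2}}{107584}\right)\right) \left(-28686\right) = \left(29215 - \left(9 - \frac{106929}{107584}\right)\right) \left(-28686\right) = \left(29215 + \left(-9 + \frac{106929}{107584}\right)\right) \left(-28686\right) = \left(29215 - \frac{861327}{107584}\right) \left(-28686\right) = \frac{3142205233}{107584} \left(-28686\right) = - \frac{45068649656919}{53792}$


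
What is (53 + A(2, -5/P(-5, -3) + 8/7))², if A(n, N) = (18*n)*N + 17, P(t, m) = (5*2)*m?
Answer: 672400/49 ≈ 13722.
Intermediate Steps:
P(t, m) = 10*m
A(n, N) = 17 + 18*N*n (A(n, N) = 18*N*n + 17 = 17 + 18*N*n)
(53 + A(2, -5/P(-5, -3) + 8/7))² = (53 + (17 + 18*(-5/(10*(-3)) + 8/7)*2))² = (53 + (17 + 18*(-5/(-30) + 8*(⅐))*2))² = (53 + (17 + 18*(-5*(-1/30) + 8/7)*2))² = (53 + (17 + 18*(⅙ + 8/7)*2))² = (53 + (17 + 18*(55/42)*2))² = (53 + (17 + 330/7))² = (53 + 449/7)² = (820/7)² = 672400/49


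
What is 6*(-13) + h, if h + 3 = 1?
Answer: -80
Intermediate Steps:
h = -2 (h = -3 + 1 = -2)
6*(-13) + h = 6*(-13) - 2 = -78 - 2 = -80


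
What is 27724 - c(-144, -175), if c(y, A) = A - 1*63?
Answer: 27962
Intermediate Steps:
c(y, A) = -63 + A (c(y, A) = A - 63 = -63 + A)
27724 - c(-144, -175) = 27724 - (-63 - 175) = 27724 - 1*(-238) = 27724 + 238 = 27962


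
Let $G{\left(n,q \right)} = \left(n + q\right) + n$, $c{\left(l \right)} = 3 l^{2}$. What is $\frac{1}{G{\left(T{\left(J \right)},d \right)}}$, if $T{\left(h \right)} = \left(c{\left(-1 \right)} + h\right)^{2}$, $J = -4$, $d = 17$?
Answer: $\frac{1}{19} \approx 0.052632$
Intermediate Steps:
$T{\left(h \right)} = \left(3 + h\right)^{2}$ ($T{\left(h \right)} = \left(3 \left(-1\right)^{2} + h\right)^{2} = \left(3 \cdot 1 + h\right)^{2} = \left(3 + h\right)^{2}$)
$G{\left(n,q \right)} = q + 2 n$
$\frac{1}{G{\left(T{\left(J \right)},d \right)}} = \frac{1}{17 + 2 \left(3 - 4\right)^{2}} = \frac{1}{17 + 2 \left(-1\right)^{2}} = \frac{1}{17 + 2 \cdot 1} = \frac{1}{17 + 2} = \frac{1}{19}$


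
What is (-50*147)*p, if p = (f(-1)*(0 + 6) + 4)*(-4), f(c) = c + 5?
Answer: 823200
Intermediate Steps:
f(c) = 5 + c
p = -112 (p = ((5 - 1)*(0 + 6) + 4)*(-4) = (4*6 + 4)*(-4) = (24 + 4)*(-4) = 28*(-4) = -112)
(-50*147)*p = -50*147*(-112) = -7350*(-112) = 823200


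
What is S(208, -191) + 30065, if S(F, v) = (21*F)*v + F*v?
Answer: -843951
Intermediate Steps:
S(F, v) = 22*F*v (S(F, v) = 21*F*v + F*v = 22*F*v)
S(208, -191) + 30065 = 22*208*(-191) + 30065 = -874016 + 30065 = -843951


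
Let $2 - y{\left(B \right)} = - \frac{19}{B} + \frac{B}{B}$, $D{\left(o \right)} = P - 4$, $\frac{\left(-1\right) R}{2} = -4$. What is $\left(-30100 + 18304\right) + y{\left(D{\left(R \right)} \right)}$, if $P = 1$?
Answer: $- \frac{35404}{3} \approx -11801.0$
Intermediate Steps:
$R = 8$ ($R = \left(-2\right) \left(-4\right) = 8$)
$D{\left(o \right)} = -3$ ($D{\left(o \right)} = 1 - 4 = -3$)
$y{\left(B \right)} = 1 + \frac{19}{B}$ ($y{\left(B \right)} = 2 - \left(- \frac{19}{B} + \frac{B}{B}\right) = 2 - \left(- \frac{19}{B} + 1\right) = 2 - \left(1 - \frac{19}{B}\right) = 1 + \frac{19}{B}$)
$\left(-30100 + 18304\right) + y{\left(D{\left(R \right)} \right)} = \left(-30100 + 18304\right) + \frac{19 - 3}{-3} = -11796 - \frac{16}{3} = - \frac{35404}{3}$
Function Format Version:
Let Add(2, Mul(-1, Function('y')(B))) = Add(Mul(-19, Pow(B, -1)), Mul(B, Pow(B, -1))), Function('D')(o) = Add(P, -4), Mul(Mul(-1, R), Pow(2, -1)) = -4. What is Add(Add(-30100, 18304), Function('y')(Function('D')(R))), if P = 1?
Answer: Rational(-35404, 3) ≈ -11801.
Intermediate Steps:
R = 8 (R = Mul(-2, -4) = 8)
Function('D')(o) = -3 (Function('D')(o) = Add(1, -4) = -3)
Function('y')(B) = Add(1, Mul(19, Pow(B, -1))) (Function('y')(B) = Add(2, Mul(-1, Add(Mul(-19, Pow(B, -1)), Mul(B, Pow(B, -1))))) = Add(2, Mul(-1, Add(Mul(-19, Pow(B, -1)), 1))) = Add(2, Mul(-1, Add(1, Mul(-19, Pow(B, -1))))) = Add(2, Add(-1, Mul(19, Pow(B, -1)))) = Add(1, Mul(19, Pow(B, -1))))
Add(Add(-30100, 18304), Function('y')(Function('D')(R))) = Add(Add(-30100, 18304), Mul(Pow(-3, -1), Add(19, -3))) = Add(-11796, Mul(Rational(-1, 3), 16)) = Add(-11796, Rational(-16, 3)) = Rational(-35404, 3)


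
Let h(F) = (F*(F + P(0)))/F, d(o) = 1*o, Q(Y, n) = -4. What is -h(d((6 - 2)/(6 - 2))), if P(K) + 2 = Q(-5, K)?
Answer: 5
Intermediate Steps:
P(K) = -6 (P(K) = -2 - 4 = -6)
d(o) = o
h(F) = -6 + F (h(F) = (F*(F - 6))/F = (F*(-6 + F))/F = -6 + F)
-h(d((6 - 2)/(6 - 2))) = -(-6 + (6 - 2)/(6 - 2)) = -(-6 + 4/4) = -(-6 + 4*(¼)) = -(-6 + 1) = -1*(-5) = 5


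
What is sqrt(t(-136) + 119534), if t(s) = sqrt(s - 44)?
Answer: sqrt(119534 + 6*I*sqrt(5)) ≈ 345.74 + 0.019*I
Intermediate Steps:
t(s) = sqrt(-44 + s)
sqrt(t(-136) + 119534) = sqrt(sqrt(-44 - 136) + 119534) = sqrt(sqrt(-180) + 119534) = sqrt(6*I*sqrt(5) + 119534) = sqrt(119534 + 6*I*sqrt(5))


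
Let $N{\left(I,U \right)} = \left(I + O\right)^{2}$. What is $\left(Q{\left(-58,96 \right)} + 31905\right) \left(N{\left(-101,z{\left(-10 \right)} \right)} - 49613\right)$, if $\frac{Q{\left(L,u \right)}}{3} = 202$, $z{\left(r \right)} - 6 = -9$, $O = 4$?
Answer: $-1307072244$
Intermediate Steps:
$z{\left(r \right)} = -3$ ($z{\left(r \right)} = 6 - 9 = -3$)
$Q{\left(L,u \right)} = 606$ ($Q{\left(L,u \right)} = 3 \cdot 202 = 606$)
$N{\left(I,U \right)} = \left(4 + I\right)^{2}$ ($N{\left(I,U \right)} = \left(I + 4\right)^{2} = \left(4 + I\right)^{2}$)
$\left(Q{\left(-58,96 \right)} + 31905\right) \left(N{\left(-101,z{\left(-10 \right)} \right)} - 49613\right) = \left(606 + 31905\right) \left(\left(4 - 101\right)^{2} - 49613\right) = 32511 \left(\left(-97\right)^{2} - 49613\right) = 32511 \left(9409 - 49613\right) = 32511 \left(-40204\right) = -1307072244$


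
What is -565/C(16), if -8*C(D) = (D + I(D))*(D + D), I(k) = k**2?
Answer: 565/1088 ≈ 0.51930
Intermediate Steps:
C(D) = -D*(D + D**2)/4 (C(D) = -(D + D**2)*(D + D)/8 = -(D + D**2)*2*D/8 = -D*(D + D**2)/4)
-565/C(16) = -565*(-1/(64*(1 + 16))) = -565/((-1/4*256*17)) = -565/(-1088) = -565*(-1/1088) = 565/1088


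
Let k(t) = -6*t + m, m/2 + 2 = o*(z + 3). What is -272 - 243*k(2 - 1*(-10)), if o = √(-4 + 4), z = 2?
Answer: 18196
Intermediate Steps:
o = 0 (o = √0 = 0)
m = -4 (m = -4 + 2*(0*(2 + 3)) = -4 + 2*(0*5) = -4 + 2*0 = -4 + 0 = -4)
k(t) = -4 - 6*t (k(t) = -6*t - 4 = -4 - 6*t)
-272 - 243*k(2 - 1*(-10)) = -272 - 243*(-4 - 6*(2 - 1*(-10))) = -272 - 243*(-4 - 6*(2 + 10)) = -272 - 243*(-4 - 6*12) = -272 - 243*(-4 - 72) = -272 - 243*(-76) = -272 + 18468 = 18196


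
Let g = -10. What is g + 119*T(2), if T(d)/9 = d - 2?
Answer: -10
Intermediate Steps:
T(d) = -18 + 9*d (T(d) = 9*(d - 2) = 9*(-2 + d) = -18 + 9*d)
g + 119*T(2) = -10 + 119*(-18 + 9*2) = -10 + 119*(-18 + 18) = -10 + 119*0 = -10 + 0 = -10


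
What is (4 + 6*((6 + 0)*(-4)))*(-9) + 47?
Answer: 1307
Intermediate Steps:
(4 + 6*((6 + 0)*(-4)))*(-9) + 47 = (4 + 6*(6*(-4)))*(-9) + 47 = (4 + 6*(-24))*(-9) + 47 = (4 - 144)*(-9) + 47 = -140*(-9) + 47 = 1260 + 47 = 1307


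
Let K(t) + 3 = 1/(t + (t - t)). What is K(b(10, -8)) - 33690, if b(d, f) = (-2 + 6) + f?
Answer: -134773/4 ≈ -33693.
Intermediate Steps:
b(d, f) = 4 + f
K(t) = -3 + 1/t (K(t) = -3 + 1/(t + (t - t)) = -3 + 1/(t + 0) = -3 + 1/t)
K(b(10, -8)) - 33690 = (-3 + 1/(4 - 8)) - 33690 = (-3 + 1/(-4)) - 33690 = (-3 - ¼) - 33690 = -13/4 - 33690 = -134773/4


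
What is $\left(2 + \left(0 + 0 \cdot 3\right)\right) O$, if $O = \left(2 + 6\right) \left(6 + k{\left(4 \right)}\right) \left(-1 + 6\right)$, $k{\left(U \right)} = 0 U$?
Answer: $480$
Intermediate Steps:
$k{\left(U \right)} = 0$
$O = 240$ ($O = \left(2 + 6\right) \left(6 + 0\right) \left(-1 + 6\right) = 8 \cdot 6 \cdot 5 = 48 \cdot 5 = 240$)
$\left(2 + \left(0 + 0 \cdot 3\right)\right) O = \left(2 + \left(0 + 0 \cdot 3\right)\right) 240 = \left(2 + \left(0 + 0\right)\right) 240 = \left(2 + 0\right) 240 = 2 \cdot 240 = 480$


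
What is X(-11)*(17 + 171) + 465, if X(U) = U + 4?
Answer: -851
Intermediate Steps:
X(U) = 4 + U
X(-11)*(17 + 171) + 465 = (4 - 11)*(17 + 171) + 465 = -7*188 + 465 = -1316 + 465 = -851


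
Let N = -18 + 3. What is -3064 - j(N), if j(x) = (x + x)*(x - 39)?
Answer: -4684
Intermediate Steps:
N = -15
j(x) = 2*x*(-39 + x) (j(x) = (2*x)*(-39 + x) = 2*x*(-39 + x))
-3064 - j(N) = -3064 - 2*(-15)*(-39 - 15) = -3064 - 2*(-15)*(-54) = -3064 - 1*1620 = -3064 - 1620 = -4684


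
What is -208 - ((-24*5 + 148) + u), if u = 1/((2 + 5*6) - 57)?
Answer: -5899/25 ≈ -235.96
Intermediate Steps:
u = -1/25 (u = 1/((2 + 30) - 57) = 1/(32 - 57) = 1/(-25) = -1/25 ≈ -0.040000)
-208 - ((-24*5 + 148) + u) = -208 - ((-24*5 + 148) - 1/25) = -208 - ((-120 + 148) - 1/25) = -208 - (28 - 1/25) = -208 - 1*699/25 = -208 - 699/25 = -5899/25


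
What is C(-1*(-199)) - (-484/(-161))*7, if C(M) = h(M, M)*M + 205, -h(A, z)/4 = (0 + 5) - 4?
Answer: -14077/23 ≈ -612.04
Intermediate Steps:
h(A, z) = -4 (h(A, z) = -4*((0 + 5) - 4) = -4*(5 - 4) = -4*1 = -4)
C(M) = 205 - 4*M (C(M) = -4*M + 205 = 205 - 4*M)
C(-1*(-199)) - (-484/(-161))*7 = (205 - (-4)*(-199)) - (-484/(-161))*7 = (205 - 4*199) - (-484*(-1/161))*7 = (205 - 796) - 484*7/161 = -591 - 1*484/23 = -591 - 484/23 = -14077/23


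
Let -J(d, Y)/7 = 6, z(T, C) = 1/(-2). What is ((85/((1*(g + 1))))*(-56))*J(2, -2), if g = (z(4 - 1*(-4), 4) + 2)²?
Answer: 799680/13 ≈ 61514.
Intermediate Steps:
z(T, C) = -½
J(d, Y) = -42 (J(d, Y) = -7*6 = -42)
g = 9/4 (g = (-½ + 2)² = (3/2)² = 9/4 ≈ 2.2500)
((85/((1*(g + 1))))*(-56))*J(2, -2) = ((85/((1*(9/4 + 1))))*(-56))*(-42) = ((85/((1*(13/4))))*(-56))*(-42) = ((85/(13/4))*(-56))*(-42) = ((85*(4/13))*(-56))*(-42) = ((340/13)*(-56))*(-42) = -19040/13*(-42) = 799680/13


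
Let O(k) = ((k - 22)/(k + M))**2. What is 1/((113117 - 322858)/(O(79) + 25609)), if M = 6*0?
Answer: -159829018/1308993581 ≈ -0.12210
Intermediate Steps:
M = 0
O(k) = (-22 + k)**2/k**2 (O(k) = ((k - 22)/(k + 0))**2 = ((-22 + k)/k)**2 = (-22 + k)**2/k**2)
1/((113117 - 322858)/(O(79) + 25609)) = 1/((113117 - 322858)/((-22 + 79)**2/79**2 + 25609)) = 1/(-209741/((1/6241)*57**2 + 25609)) = 1/(-209741/((1/6241)*3249 + 25609)) = 1/(-209741/(3249/6241 + 25609)) = 1/(-209741/159829018/6241) = 1/(-209741*6241/159829018) = 1/(-1308993581/159829018) = -159829018/1308993581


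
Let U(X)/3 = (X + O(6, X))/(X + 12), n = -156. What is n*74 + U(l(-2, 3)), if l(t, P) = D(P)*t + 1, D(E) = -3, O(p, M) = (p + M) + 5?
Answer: -219261/19 ≈ -11540.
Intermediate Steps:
O(p, M) = 5 + M + p (O(p, M) = (M + p) + 5 = 5 + M + p)
l(t, P) = 1 - 3*t (l(t, P) = -3*t + 1 = 1 - 3*t)
U(X) = 3*(11 + 2*X)/(12 + X) (U(X) = 3*((X + (5 + X + 6))/(X + 12)) = 3*((X + (11 + X))/(12 + X)) = 3*((11 + 2*X)/(12 + X)) = 3*(11 + 2*X)/(12 + X))
n*74 + U(l(-2, 3)) = -156*74 + 3*(11 + 2*(1 - 3*(-2)))/(12 + (1 - 3*(-2))) = -11544 + 3*(11 + 2*(1 + 6))/(12 + (1 + 6)) = -11544 + 3*(11 + 2*7)/(12 + 7) = -11544 + 3*(11 + 14)/19 = -11544 + 3*(1/19)*25 = -11544 + 75/19 = -219261/19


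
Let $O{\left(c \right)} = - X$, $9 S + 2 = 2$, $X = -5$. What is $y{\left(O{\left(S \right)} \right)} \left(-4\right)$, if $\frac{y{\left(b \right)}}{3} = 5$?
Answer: $-60$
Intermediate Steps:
$S = 0$ ($S = - \frac{2}{9} + \frac{1}{9} \cdot 2 = - \frac{2}{9} + \frac{2}{9} = 0$)
$O{\left(c \right)} = 5$ ($O{\left(c \right)} = \left(-1\right) \left(-5\right) = 5$)
$y{\left(b \right)} = 15$ ($y{\left(b \right)} = 3 \cdot 5 = 15$)
$y{\left(O{\left(S \right)} \right)} \left(-4\right) = 15 \left(-4\right) = -60$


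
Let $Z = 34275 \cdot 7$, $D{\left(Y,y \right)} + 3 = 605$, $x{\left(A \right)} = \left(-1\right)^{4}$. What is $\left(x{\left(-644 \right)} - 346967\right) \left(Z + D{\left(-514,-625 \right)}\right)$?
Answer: $-83454691082$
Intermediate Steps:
$x{\left(A \right)} = 1$
$D{\left(Y,y \right)} = 602$ ($D{\left(Y,y \right)} = -3 + 605 = 602$)
$Z = 239925$
$\left(x{\left(-644 \right)} - 346967\right) \left(Z + D{\left(-514,-625 \right)}\right) = \left(1 - 346967\right) \left(239925 + 602\right) = \left(-346966\right) 240527 = -83454691082$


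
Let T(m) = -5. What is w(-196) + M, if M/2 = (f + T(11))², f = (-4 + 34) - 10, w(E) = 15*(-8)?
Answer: 330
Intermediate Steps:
w(E) = -120
f = 20 (f = 30 - 10 = 20)
M = 450 (M = 2*(20 - 5)² = 2*15² = 2*225 = 450)
w(-196) + M = -120 + 450 = 330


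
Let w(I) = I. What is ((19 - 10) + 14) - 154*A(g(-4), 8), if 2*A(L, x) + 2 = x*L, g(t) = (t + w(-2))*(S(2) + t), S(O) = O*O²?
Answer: 14961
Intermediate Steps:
S(O) = O³
g(t) = (-2 + t)*(8 + t) (g(t) = (t - 2)*(2³ + t) = (-2 + t)*(8 + t))
A(L, x) = -1 + L*x/2 (A(L, x) = -1 + (x*L)/2 = -1 + (L*x)/2 = -1 + L*x/2)
((19 - 10) + 14) - 154*A(g(-4), 8) = ((19 - 10) + 14) - 154*(-1 + (½)*(-16 + (-4)² + 6*(-4))*8) = (9 + 14) - 154*(-1 + (½)*(-16 + 16 - 24)*8) = 23 - 154*(-1 + (½)*(-24)*8) = 23 - 154*(-1 - 96) = 23 - 154*(-97) = 23 + 14938 = 14961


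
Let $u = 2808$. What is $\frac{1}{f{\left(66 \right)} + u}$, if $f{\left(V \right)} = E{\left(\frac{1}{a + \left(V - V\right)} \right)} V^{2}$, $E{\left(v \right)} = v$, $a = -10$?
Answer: $\frac{5}{11862} \approx 0.00042151$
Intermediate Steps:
$f{\left(V \right)} = - \frac{V^{2}}{10}$ ($f{\left(V \right)} = \frac{V^{2}}{-10 + \left(V - V\right)} = \frac{V^{2}}{-10 + 0} = \frac{V^{2}}{-10} = - \frac{V^{2}}{10}$)
$\frac{1}{f{\left(66 \right)} + u} = \frac{1}{- \frac{66^{2}}{10} + 2808} = \frac{1}{\left(- \frac{1}{10}\right) 4356 + 2808} = \frac{1}{- \frac{2178}{5} + 2808} = \frac{1}{\frac{11862}{5}} = \frac{5}{11862}$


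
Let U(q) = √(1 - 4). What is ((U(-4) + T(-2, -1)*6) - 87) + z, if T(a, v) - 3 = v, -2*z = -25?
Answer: -125/2 + I*√3 ≈ -62.5 + 1.732*I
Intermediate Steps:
U(q) = I*√3 (U(q) = √(-3) = I*√3)
z = 25/2 (z = -½*(-25) = 25/2 ≈ 12.500)
T(a, v) = 3 + v
((U(-4) + T(-2, -1)*6) - 87) + z = ((I*√3 + (3 - 1)*6) - 87) + 25/2 = ((I*√3 + 2*6) - 87) + 25/2 = ((I*√3 + 12) - 87) + 25/2 = ((12 + I*√3) - 87) + 25/2 = (-75 + I*√3) + 25/2 = -125/2 + I*√3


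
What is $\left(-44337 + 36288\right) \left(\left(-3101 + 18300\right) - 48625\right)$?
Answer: $269045874$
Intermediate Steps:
$\left(-44337 + 36288\right) \left(\left(-3101 + 18300\right) - 48625\right) = - 8049 \left(15199 - 48625\right) = \left(-8049\right) \left(-33426\right) = 269045874$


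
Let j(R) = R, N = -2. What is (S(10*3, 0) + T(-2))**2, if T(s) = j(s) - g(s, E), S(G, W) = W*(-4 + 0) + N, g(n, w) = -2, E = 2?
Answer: 4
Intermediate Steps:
S(G, W) = -2 - 4*W (S(G, W) = W*(-4 + 0) - 2 = W*(-4) - 2 = -4*W - 2 = -2 - 4*W)
T(s) = 2 + s (T(s) = s - 1*(-2) = s + 2 = 2 + s)
(S(10*3, 0) + T(-2))**2 = ((-2 - 4*0) + (2 - 2))**2 = ((-2 + 0) + 0)**2 = (-2 + 0)**2 = (-2)**2 = 4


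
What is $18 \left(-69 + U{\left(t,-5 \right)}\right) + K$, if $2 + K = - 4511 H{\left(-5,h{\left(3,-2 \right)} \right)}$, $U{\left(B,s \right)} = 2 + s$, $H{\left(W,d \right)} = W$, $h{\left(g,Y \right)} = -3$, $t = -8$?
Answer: $21257$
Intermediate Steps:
$K = 22553$ ($K = -2 - -22555 = -2 + 22555 = 22553$)
$18 \left(-69 + U{\left(t,-5 \right)}\right) + K = 18 \left(-69 + \left(2 - 5\right)\right) + 22553 = 18 \left(-69 - 3\right) + 22553 = 18 \left(-72\right) + 22553 = -1296 + 22553 = 21257$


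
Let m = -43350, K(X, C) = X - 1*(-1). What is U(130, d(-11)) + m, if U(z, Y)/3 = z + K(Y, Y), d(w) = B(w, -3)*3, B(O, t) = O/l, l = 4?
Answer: -171927/4 ≈ -42982.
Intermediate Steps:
K(X, C) = 1 + X (K(X, C) = X + 1 = 1 + X)
B(O, t) = O/4
d(w) = 3*w/4 (d(w) = (w/4)*3 = 3*w/4)
U(z, Y) = 3 + 3*Y + 3*z (U(z, Y) = 3*(z + (1 + Y)) = 3*(1 + Y + z) = 3 + 3*Y + 3*z)
U(130, d(-11)) + m = (3 + 3*((3/4)*(-11)) + 3*130) - 43350 = (3 + 3*(-33/4) + 390) - 43350 = (3 - 99/4 + 390) - 43350 = 1473/4 - 43350 = -171927/4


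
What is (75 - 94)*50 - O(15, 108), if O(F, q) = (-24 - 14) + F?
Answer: -927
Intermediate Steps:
O(F, q) = -38 + F
(75 - 94)*50 - O(15, 108) = (75 - 94)*50 - (-38 + 15) = -19*50 - 1*(-23) = -950 + 23 = -927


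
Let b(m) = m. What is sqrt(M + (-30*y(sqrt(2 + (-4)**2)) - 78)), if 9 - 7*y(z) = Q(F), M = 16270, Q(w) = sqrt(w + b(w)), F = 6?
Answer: sqrt(791518 + 420*sqrt(3))/7 ≈ 127.15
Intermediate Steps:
Q(w) = sqrt(2)*sqrt(w) (Q(w) = sqrt(w + w) = sqrt(2*w) = sqrt(2)*sqrt(w))
y(z) = 9/7 - 2*sqrt(3)/7 (y(z) = 9/7 - sqrt(2)*sqrt(6)/7 = 9/7 - 2*sqrt(3)/7)
sqrt(M + (-30*y(sqrt(2 + (-4)**2)) - 78)) = sqrt(16270 + (-30*(9/7 - 2*sqrt(3)/7) - 78)) = sqrt(16270 + ((-270/7 + 60*sqrt(3)/7) - 78)) = sqrt(16270 + (-816/7 + 60*sqrt(3)/7)) = sqrt(113074/7 + 60*sqrt(3)/7)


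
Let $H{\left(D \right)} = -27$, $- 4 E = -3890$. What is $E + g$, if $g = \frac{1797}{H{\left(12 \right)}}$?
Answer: $\frac{16307}{18} \approx 905.94$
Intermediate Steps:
$E = \frac{1945}{2}$ ($E = \left(- \frac{1}{4}\right) \left(-3890\right) = \frac{1945}{2} \approx 972.5$)
$g = - \frac{599}{9}$ ($g = \frac{1797}{-27} = 1797 \left(- \frac{1}{27}\right) = - \frac{599}{9} \approx -66.556$)
$E + g = \frac{1945}{2} - \frac{599}{9} = \frac{16307}{18}$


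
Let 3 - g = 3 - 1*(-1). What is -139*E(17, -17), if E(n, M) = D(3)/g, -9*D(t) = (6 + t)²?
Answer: -1251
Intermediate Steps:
D(t) = -(6 + t)²/9
g = -1 (g = 3 - (3 - 1*(-1)) = 3 - (3 + 1) = 3 - 1*4 = 3 - 4 = -1)
E(n, M) = 9 (E(n, M) = -(6 + 3)²/9/(-1) = -⅑*9²*(-1) = -⅑*81*(-1) = -9*(-1) = 9)
-139*E(17, -17) = -139*9 = -1251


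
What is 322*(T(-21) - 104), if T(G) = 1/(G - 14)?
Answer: -167486/5 ≈ -33497.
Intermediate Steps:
T(G) = 1/(-14 + G)
322*(T(-21) - 104) = 322*(1/(-14 - 21) - 104) = 322*(1/(-35) - 104) = 322*(-1/35 - 104) = 322*(-3641/35) = -167486/5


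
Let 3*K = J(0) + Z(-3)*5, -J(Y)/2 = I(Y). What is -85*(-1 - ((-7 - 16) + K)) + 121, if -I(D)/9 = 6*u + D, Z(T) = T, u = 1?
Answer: 886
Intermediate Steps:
I(D) = -54 - 9*D (I(D) = -9*(6*1 + D) = -9*(6 + D) = -54 - 9*D)
J(Y) = 108 + 18*Y (J(Y) = -2*(-54 - 9*Y) = 108 + 18*Y)
K = 31 (K = ((108 + 18*0) - 3*5)/3 = ((108 + 0) - 15)/3 = (108 - 15)/3 = (⅓)*93 = 31)
-85*(-1 - ((-7 - 16) + K)) + 121 = -85*(-1 - ((-7 - 16) + 31)) + 121 = -85*(-1 - (-23 + 31)) + 121 = -85*(-1 - 1*8) + 121 = -85*(-1 - 8) + 121 = -85*(-9) + 121 = 765 + 121 = 886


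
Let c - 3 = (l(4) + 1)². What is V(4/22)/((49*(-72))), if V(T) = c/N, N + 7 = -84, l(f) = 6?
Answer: 1/6174 ≈ 0.00016197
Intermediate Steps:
N = -91 (N = -7 - 84 = -91)
c = 52 (c = 3 + (6 + 1)² = 3 + 7² = 3 + 49 = 52)
V(T) = -4/7 (V(T) = 52/(-91) = 52*(-1/91) = -4/7)
V(4/22)/((49*(-72))) = -4/(7*(49*(-72))) = -4/7/(-3528) = -4/7*(-1/3528) = 1/6174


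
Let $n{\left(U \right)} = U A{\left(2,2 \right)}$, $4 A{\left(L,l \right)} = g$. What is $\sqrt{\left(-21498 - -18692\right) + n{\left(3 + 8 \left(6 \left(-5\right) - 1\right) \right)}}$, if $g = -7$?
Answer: $\frac{i \sqrt{9509}}{2} \approx 48.757 i$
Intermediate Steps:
$A{\left(L,l \right)} = - \frac{7}{4}$ ($A{\left(L,l \right)} = \frac{1}{4} \left(-7\right) = - \frac{7}{4}$)
$n{\left(U \right)} = - \frac{7 U}{4}$ ($n{\left(U \right)} = U \left(- \frac{7}{4}\right) = - \frac{7 U}{4}$)
$\sqrt{\left(-21498 - -18692\right) + n{\left(3 + 8 \left(6 \left(-5\right) - 1\right) \right)}} = \sqrt{\left(-21498 - -18692\right) - \frac{7 \left(3 + 8 \left(6 \left(-5\right) - 1\right)\right)}{4}} = \sqrt{\left(-21498 + 18692\right) - \frac{7 \left(3 + 8 \left(-30 - 1\right)\right)}{4}} = \sqrt{-2806 - \frac{7 \left(3 + 8 \left(-31\right)\right)}{4}} = \sqrt{-2806 - \frac{7 \left(3 - 248\right)}{4}} = \sqrt{-2806 - - \frac{1715}{4}} = \sqrt{-2806 + \frac{1715}{4}} = \sqrt{- \frac{9509}{4}} = \frac{i \sqrt{9509}}{2}$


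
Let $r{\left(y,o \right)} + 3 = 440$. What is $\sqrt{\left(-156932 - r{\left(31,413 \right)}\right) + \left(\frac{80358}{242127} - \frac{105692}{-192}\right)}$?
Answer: $\frac{i \sqrt{1816008345166691}}{107612} \approx 396.0 i$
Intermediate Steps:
$r{\left(y,o \right)} = 437$ ($r{\left(y,o \right)} = -3 + 440 = 437$)
$\sqrt{\left(-156932 - r{\left(31,413 \right)}\right) + \left(\frac{80358}{242127} - \frac{105692}{-192}\right)} = \sqrt{\left(-156932 - 437\right) + \left(\frac{80358}{242127} - \frac{105692}{-192}\right)} = \sqrt{\left(-156932 - 437\right) + \left(80358 \cdot \frac{1}{242127} - - \frac{26423}{48}\right)} = \sqrt{-157369 + \left(\frac{26786}{80709} + \frac{26423}{48}\right)} = \sqrt{-157369 + \frac{237095515}{430448}} = \sqrt{- \frac{67502075797}{430448}} = \frac{i \sqrt{1816008345166691}}{107612}$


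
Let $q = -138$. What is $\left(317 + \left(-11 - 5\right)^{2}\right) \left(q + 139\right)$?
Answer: $573$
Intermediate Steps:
$\left(317 + \left(-11 - 5\right)^{2}\right) \left(q + 139\right) = \left(317 + \left(-11 - 5\right)^{2}\right) \left(-138 + 139\right) = \left(317 + \left(-16\right)^{2}\right) 1 = \left(317 + 256\right) 1 = 573 \cdot 1 = 573$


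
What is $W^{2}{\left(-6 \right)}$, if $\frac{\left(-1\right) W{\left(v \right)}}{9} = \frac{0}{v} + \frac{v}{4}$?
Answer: $\frac{729}{4} \approx 182.25$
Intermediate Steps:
$W{\left(v \right)} = - \frac{9 v}{4}$ ($W{\left(v \right)} = - 9 \left(\frac{0}{v} + \frac{v}{4}\right) = - 9 \left(0 + v \frac{1}{4}\right) = - 9 \left(0 + \frac{v}{4}\right) = - 9 \frac{v}{4} = - \frac{9 v}{4}$)
$W^{2}{\left(-6 \right)} = \left(\left(- \frac{9}{4}\right) \left(-6\right)\right)^{2} = \left(\frac{27}{2}\right)^{2} = \frac{729}{4}$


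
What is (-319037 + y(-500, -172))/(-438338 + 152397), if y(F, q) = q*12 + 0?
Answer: 321101/285941 ≈ 1.1230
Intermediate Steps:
y(F, q) = 12*q (y(F, q) = 12*q + 0 = 12*q)
(-319037 + y(-500, -172))/(-438338 + 152397) = (-319037 + 12*(-172))/(-438338 + 152397) = (-319037 - 2064)/(-285941) = -321101*(-1/285941) = 321101/285941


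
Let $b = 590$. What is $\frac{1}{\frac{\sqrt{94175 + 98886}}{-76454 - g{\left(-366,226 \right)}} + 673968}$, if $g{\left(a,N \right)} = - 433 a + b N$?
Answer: $\frac{91406415296704512}{61604998904689346350555} + \frac{368272 \sqrt{193061}}{61604998904689346350555} \approx 1.4837 \cdot 10^{-6}$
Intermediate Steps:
$g{\left(a,N \right)} = - 433 a + 590 N$
$\frac{1}{\frac{\sqrt{94175 + 98886}}{-76454 - g{\left(-366,226 \right)}} + 673968} = \frac{1}{\frac{\sqrt{94175 + 98886}}{-76454 - \left(\left(-433\right) \left(-366\right) + 590 \cdot 226\right)} + 673968} = \frac{1}{\frac{\sqrt{193061}}{-76454 - \left(158478 + 133340\right)} + 673968} = \frac{1}{\frac{\sqrt{193061}}{-76454 - 291818} + 673968} = \frac{1}{\frac{\sqrt{193061}}{-368272} + 673968} = \frac{1}{\sqrt{193061} \left(- \frac{1}{368272}\right) + 673968} = \frac{1}{- \frac{\sqrt{193061}}{368272} + 673968} = \frac{1}{673968 - \frac{\sqrt{193061}}{368272}}$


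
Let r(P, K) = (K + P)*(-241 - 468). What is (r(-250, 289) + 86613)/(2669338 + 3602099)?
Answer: 19654/2090479 ≈ 0.0094017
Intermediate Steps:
r(P, K) = -709*K - 709*P (r(P, K) = (K + P)*(-709) = -709*K - 709*P)
(r(-250, 289) + 86613)/(2669338 + 3602099) = ((-709*289 - 709*(-250)) + 86613)/(2669338 + 3602099) = ((-204901 + 177250) + 86613)/6271437 = (-27651 + 86613)*(1/6271437) = 58962*(1/6271437) = 19654/2090479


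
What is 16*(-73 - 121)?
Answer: -3104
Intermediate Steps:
16*(-73 - 121) = 16*(-194) = -3104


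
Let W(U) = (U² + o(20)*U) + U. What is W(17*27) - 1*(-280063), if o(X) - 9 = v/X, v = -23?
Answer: 9896123/20 ≈ 4.9481e+5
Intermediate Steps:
o(X) = 9 - 23/X
W(U) = U² + 177*U/20 (W(U) = (U² + (9 - 23/20)*U) + U = (U² + 157*U/20) + U = U² + 177*U/20)
W(17*27) - 1*(-280063) = (17*27)*(177 + 20*(17*27))/20 - 1*(-280063) = (1/20)*459*(177 + 20*459) + 280063 = (1/20)*459*(177 + 9180) + 280063 = (1/20)*459*9357 + 280063 = 4294863/20 + 280063 = 9896123/20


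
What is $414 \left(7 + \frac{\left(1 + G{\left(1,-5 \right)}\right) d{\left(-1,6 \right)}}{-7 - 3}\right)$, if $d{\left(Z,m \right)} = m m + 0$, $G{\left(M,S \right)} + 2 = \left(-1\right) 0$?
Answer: $\frac{21942}{5} \approx 4388.4$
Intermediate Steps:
$G{\left(M,S \right)} = -2$ ($G{\left(M,S \right)} = -2 - 0 = -2 + 0 = -2$)
$d{\left(Z,m \right)} = m^{2}$ ($d{\left(Z,m \right)} = m^{2} + 0 = m^{2}$)
$414 \left(7 + \frac{\left(1 + G{\left(1,-5 \right)}\right) d{\left(-1,6 \right)}}{-7 - 3}\right) = 414 \left(7 + \frac{\left(1 - 2\right) 6^{2}}{-7 - 3}\right) = 414 \left(7 + \frac{\left(-1\right) 36}{-10}\right) = 414 \left(7 - - \frac{18}{5}\right) = 414 \left(7 + \frac{18}{5}\right) = 414 \cdot \frac{53}{5} = \frac{21942}{5}$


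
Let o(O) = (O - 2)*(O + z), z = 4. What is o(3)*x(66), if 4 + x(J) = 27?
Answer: 161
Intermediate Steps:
o(O) = (-2 + O)*(4 + O) (o(O) = (O - 2)*(O + 4) = (-2 + O)*(4 + O))
x(J) = 23 (x(J) = -4 + 27 = 23)
o(3)*x(66) = (-8 + 3² + 2*3)*23 = (-8 + 9 + 6)*23 = 7*23 = 161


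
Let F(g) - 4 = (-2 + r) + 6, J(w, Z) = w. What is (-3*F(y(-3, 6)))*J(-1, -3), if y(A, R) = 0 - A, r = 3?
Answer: 33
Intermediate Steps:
y(A, R) = -A
F(g) = 11 (F(g) = 4 + ((-2 + 3) + 6) = 4 + (1 + 6) = 4 + 7 = 11)
(-3*F(y(-3, 6)))*J(-1, -3) = -3*11*(-1) = -33*(-1) = 33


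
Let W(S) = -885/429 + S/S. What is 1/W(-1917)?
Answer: -143/152 ≈ -0.94079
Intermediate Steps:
W(S) = -152/143 (W(S) = -885*1/429 + 1 = -295/143 + 1 = -152/143)
1/W(-1917) = 1/(-152/143) = -143/152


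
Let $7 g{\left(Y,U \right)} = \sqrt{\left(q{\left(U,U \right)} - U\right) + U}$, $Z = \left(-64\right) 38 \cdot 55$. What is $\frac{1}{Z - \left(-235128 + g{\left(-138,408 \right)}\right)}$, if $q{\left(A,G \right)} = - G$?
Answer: $\frac{620879}{62937262523} + \frac{7 i \sqrt{102}}{251749050092} \approx 9.865 \cdot 10^{-6} + 2.8082 \cdot 10^{-10} i$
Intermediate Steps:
$Z = -133760$ ($Z = \left(-2432\right) 55 = -133760$)
$g{\left(Y,U \right)} = \frac{\sqrt{- U}}{7}$ ($g{\left(Y,U \right)} = \frac{\sqrt{\left(- U - U\right) + U}}{7} = \frac{\sqrt{- 2 U + U}}{7} = \frac{\sqrt{- U}}{7}$)
$\frac{1}{Z - \left(-235128 + g{\left(-138,408 \right)}\right)} = \frac{1}{-133760 + \left(235128 - \frac{\sqrt{\left(-1\right) 408}}{7}\right)} = \frac{1}{-133760 + \left(235128 - \frac{\sqrt{-408}}{7}\right)} = \frac{1}{-133760 + \left(235128 - \frac{2 i \sqrt{102}}{7}\right)} = \frac{1}{101368 - \frac{2 i \sqrt{102}}{7}}$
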